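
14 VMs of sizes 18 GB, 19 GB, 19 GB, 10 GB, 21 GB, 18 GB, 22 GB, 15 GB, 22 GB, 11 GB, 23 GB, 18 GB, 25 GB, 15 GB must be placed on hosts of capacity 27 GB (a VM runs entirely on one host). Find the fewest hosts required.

Total = 25 + 23 + 22 + 22 + 21 + 19 + 19 + 18 + 18 + 18 + 15 + 15 + 11 + 10 = 256 GB.
Lower bound: ⌈256/27⌉ = 10 hosts.
Also, 12 VMs each exceed 27/2 GB, and no two of those can share a host, so at least 12 hosts are needed.
A packing using 12 hosts:
  host 1: 25 = 25
  host 2: 23 = 23
  host 3: 22 = 22
  host 4: 22 = 22
  host 5: 21 = 21
  host 6: 19 = 19
  host 7: 19 = 19
  host 8: 18 = 18
  host 9: 18 = 18
  host 10: 18 = 18
  host 11: 15 + 11 = 26
  host 12: 15 + 10 = 25
This matches the lower bound, so 12 is optimal.

12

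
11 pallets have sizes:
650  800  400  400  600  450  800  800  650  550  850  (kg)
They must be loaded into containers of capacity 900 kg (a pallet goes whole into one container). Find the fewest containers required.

Total = 850 + 800 + 800 + 800 + 650 + 650 + 600 + 550 + 450 + 400 + 400 = 6950 kg.
Lower bound: ⌈6950/900⌉ = 8 containers.
A packing using 10 containers:
  container 1: 850 = 850
  container 2: 800 = 800
  container 3: 800 = 800
  container 4: 800 = 800
  container 5: 650 = 650
  container 6: 650 = 650
  container 7: 600 = 600
  container 8: 550 = 550
  container 9: 450 + 400 = 850
  container 10: 400 = 400
No arrangement into 9 containers stays within capacity, so 10 is optimal.

10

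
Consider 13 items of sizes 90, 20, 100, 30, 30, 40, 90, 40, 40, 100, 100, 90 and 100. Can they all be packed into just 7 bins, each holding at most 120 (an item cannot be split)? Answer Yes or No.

No

Total = 870; ⌈870/120⌉ = 8.
At least 8 bins are required, but only 7 are allowed.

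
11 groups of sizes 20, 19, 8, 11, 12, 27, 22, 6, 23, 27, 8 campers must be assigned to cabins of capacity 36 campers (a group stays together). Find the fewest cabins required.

6

Total = 27 + 27 + 23 + 22 + 20 + 19 + 12 + 11 + 8 + 8 + 6 = 183 campers.
Lower bound: ⌈183/36⌉ = 6 cabins.
A packing using 6 cabins:
  cabin 1: 27 + 8 = 35
  cabin 2: 27 + 8 = 35
  cabin 3: 23 + 12 = 35
  cabin 4: 22 + 11 = 33
  cabin 5: 20 + 6 = 26
  cabin 6: 19 = 19
This matches the lower bound, so 6 is optimal.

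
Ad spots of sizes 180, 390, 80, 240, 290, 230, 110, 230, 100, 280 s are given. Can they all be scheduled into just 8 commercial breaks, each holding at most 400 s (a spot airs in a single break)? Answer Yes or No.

Yes

A valid assignment using 7 commercial breaks:
  break 1: 390 = 390
  break 2: 290 + 110 = 400
  break 3: 280 + 100 = 380
  break 4: 240 + 80 = 320
  break 5: 230 = 230
  break 6: 230 = 230
  break 7: 180 = 180
That uses only 7 ≤ 8, so 8 commercial breaks are enough.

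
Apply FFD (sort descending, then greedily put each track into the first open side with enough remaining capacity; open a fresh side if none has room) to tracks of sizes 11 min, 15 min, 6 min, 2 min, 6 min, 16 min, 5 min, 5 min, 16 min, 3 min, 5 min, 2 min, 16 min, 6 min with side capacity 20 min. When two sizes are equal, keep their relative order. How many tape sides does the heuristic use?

7

Sorted descending: 16, 16, 16, 15, 11, 6, 6, 6, 5, 5, 5, 3, 2, 2.
  16 → side 1 (new)  [load 16/20]
  16 → side 2 (new)  [load 16/20]
  16 → side 3 (new)  [load 16/20]
  15 → side 4 (new)  [load 15/20]
  11 → side 5 (new)  [load 11/20]
  6 → side 5  [load 17/20]
  6 → side 6 (new)  [load 6/20]
  6 → side 6  [load 12/20]
  5 → side 4  [load 20/20]
  5 → side 6  [load 17/20]
  5 → side 7 (new)  [load 5/20]
  3 → side 1  [load 19/20]
  2 → side 2  [load 18/20]
  2 → side 2  [load 20/20]
7 tape sides opened.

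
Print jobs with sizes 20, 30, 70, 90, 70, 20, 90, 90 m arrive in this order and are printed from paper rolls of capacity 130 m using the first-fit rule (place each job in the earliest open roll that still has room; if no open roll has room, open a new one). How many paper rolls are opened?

5

  20 → roll 1 (new)  [load 20/130]
  30 → roll 1  [load 50/130]
  70 → roll 1  [load 120/130]
  90 → roll 2 (new)  [load 90/130]
  70 → roll 3 (new)  [load 70/130]
  20 → roll 2  [load 110/130]
  90 → roll 4 (new)  [load 90/130]
  90 → roll 5 (new)  [load 90/130]
5 paper rolls opened.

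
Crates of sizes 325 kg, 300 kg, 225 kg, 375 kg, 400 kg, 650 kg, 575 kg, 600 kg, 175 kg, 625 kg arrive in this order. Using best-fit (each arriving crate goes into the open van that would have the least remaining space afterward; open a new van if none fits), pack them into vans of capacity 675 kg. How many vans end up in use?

7

  325 → van 1 (new)  [load 325/675]
  300 → van 1  [load 625/675]
  225 → van 2 (new)  [load 225/675]
  375 → van 2  [load 600/675]
  400 → van 3 (new)  [load 400/675]
  650 → van 4 (new)  [load 650/675]
  575 → van 5 (new)  [load 575/675]
  600 → van 6 (new)  [load 600/675]
  175 → van 3  [load 575/675]
  625 → van 7 (new)  [load 625/675]
7 vans opened.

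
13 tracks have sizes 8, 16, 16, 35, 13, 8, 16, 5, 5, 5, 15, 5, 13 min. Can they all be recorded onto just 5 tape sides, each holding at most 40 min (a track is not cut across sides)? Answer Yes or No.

A valid assignment using 5 tape sides:
  side 1: 35 + 5 = 40
  side 2: 16 + 16 + 8 = 40
  side 3: 16 + 15 + 8 = 39
  side 4: 13 + 13 + 5 + 5 = 36
  side 5: 5 = 5
Every load is within 40 min, so 5 tape sides suffice.

Yes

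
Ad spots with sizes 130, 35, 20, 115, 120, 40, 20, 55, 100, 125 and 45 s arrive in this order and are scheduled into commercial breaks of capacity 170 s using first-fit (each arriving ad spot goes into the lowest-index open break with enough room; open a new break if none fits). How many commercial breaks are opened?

5

  130 → break 1 (new)  [load 130/170]
  35 → break 1  [load 165/170]
  20 → break 2 (new)  [load 20/170]
  115 → break 2  [load 135/170]
  120 → break 3 (new)  [load 120/170]
  40 → break 3  [load 160/170]
  20 → break 2  [load 155/170]
  55 → break 4 (new)  [load 55/170]
  100 → break 4  [load 155/170]
  125 → break 5 (new)  [load 125/170]
  45 → break 5  [load 170/170]
5 commercial breaks opened.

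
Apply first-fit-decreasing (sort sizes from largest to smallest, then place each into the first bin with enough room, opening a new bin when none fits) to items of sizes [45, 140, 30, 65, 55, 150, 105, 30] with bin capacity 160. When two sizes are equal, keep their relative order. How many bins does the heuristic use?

Sorted descending: 150, 140, 105, 65, 55, 45, 30, 30.
  150 → bin 1 (new)  [load 150/160]
  140 → bin 2 (new)  [load 140/160]
  105 → bin 3 (new)  [load 105/160]
  65 → bin 4 (new)  [load 65/160]
  55 → bin 3  [load 160/160]
  45 → bin 4  [load 110/160]
  30 → bin 4  [load 140/160]
  30 → bin 5 (new)  [load 30/160]
5 bins opened.

5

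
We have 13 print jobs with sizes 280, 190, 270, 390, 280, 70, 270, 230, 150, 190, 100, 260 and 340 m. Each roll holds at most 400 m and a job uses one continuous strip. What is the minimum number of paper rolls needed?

Total = 390 + 340 + 280 + 280 + 270 + 270 + 260 + 230 + 190 + 190 + 150 + 100 + 70 = 3020 m.
Lower bound: ⌈3020/400⌉ = 8 paper rolls.
A packing using 9 paper rolls:
  roll 1: 390 = 390
  roll 2: 340 = 340
  roll 3: 280 + 100 = 380
  roll 4: 280 + 70 = 350
  roll 5: 270 = 270
  roll 6: 270 = 270
  roll 7: 260 = 260
  roll 8: 230 + 150 = 380
  roll 9: 190 + 190 = 380
No arrangement into 8 paper rolls stays within capacity, so 9 is optimal.

9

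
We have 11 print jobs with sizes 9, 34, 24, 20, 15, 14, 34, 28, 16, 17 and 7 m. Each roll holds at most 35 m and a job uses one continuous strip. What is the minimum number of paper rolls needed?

Total = 34 + 34 + 28 + 24 + 20 + 17 + 16 + 15 + 14 + 9 + 7 = 218 m.
Lower bound: ⌈218/35⌉ = 7 paper rolls.
A packing using 7 paper rolls:
  roll 1: 34 = 34
  roll 2: 34 = 34
  roll 3: 28 + 7 = 35
  roll 4: 24 + 9 = 33
  roll 5: 20 + 15 = 35
  roll 6: 17 + 16 = 33
  roll 7: 14 = 14
This matches the lower bound, so 7 is optimal.

7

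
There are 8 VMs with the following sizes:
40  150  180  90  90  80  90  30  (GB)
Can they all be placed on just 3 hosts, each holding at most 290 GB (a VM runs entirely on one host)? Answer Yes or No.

A valid assignment using 3 hosts:
  host 1: 180 + 90 = 270
  host 2: 150 + 90 + 40 = 280
  host 3: 90 + 80 + 30 = 200
Every load is within 290 GB, so 3 hosts suffice.

Yes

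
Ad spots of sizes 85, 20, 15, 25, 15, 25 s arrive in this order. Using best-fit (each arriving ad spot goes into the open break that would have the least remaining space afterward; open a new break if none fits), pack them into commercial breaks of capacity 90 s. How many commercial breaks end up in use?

  85 → break 1 (new)  [load 85/90]
  20 → break 2 (new)  [load 20/90]
  15 → break 2  [load 35/90]
  25 → break 2  [load 60/90]
  15 → break 2  [load 75/90]
  25 → break 3 (new)  [load 25/90]
3 commercial breaks opened.

3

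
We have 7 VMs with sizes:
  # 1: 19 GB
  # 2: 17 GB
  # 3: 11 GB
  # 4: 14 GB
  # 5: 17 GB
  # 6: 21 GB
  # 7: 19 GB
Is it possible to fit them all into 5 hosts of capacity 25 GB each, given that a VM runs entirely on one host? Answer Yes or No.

No

Total = 118 GB; ⌈118/25⌉ = 5.
6 VMs each exceed half the capacity and cannot share a host, forcing at least 6 hosts.
At least 6 hosts are required, but only 5 are allowed.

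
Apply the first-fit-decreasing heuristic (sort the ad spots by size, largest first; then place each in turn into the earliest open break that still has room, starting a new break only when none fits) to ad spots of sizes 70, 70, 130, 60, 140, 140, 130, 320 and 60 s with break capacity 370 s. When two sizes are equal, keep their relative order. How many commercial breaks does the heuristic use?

4

Sorted descending: 320, 140, 140, 130, 130, 70, 70, 60, 60.
  320 → break 1 (new)  [load 320/370]
  140 → break 2 (new)  [load 140/370]
  140 → break 2  [load 280/370]
  130 → break 3 (new)  [load 130/370]
  130 → break 3  [load 260/370]
  70 → break 2  [load 350/370]
  70 → break 3  [load 330/370]
  60 → break 4 (new)  [load 60/370]
  60 → break 4  [load 120/370]
4 commercial breaks opened.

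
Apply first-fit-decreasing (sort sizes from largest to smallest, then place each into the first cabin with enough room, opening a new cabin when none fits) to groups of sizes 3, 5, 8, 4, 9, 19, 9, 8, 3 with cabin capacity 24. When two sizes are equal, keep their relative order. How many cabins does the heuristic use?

3

Sorted descending: 19, 9, 9, 8, 8, 5, 4, 3, 3.
  19 → cabin 1 (new)  [load 19/24]
  9 → cabin 2 (new)  [load 9/24]
  9 → cabin 2  [load 18/24]
  8 → cabin 3 (new)  [load 8/24]
  8 → cabin 3  [load 16/24]
  5 → cabin 1  [load 24/24]
  4 → cabin 2  [load 22/24]
  3 → cabin 3  [load 19/24]
  3 → cabin 3  [load 22/24]
3 cabins opened.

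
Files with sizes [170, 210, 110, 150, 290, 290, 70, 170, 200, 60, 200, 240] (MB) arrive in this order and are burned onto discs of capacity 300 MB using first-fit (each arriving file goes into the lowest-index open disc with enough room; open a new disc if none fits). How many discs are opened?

  170 → disc 1 (new)  [load 170/300]
  210 → disc 2 (new)  [load 210/300]
  110 → disc 1  [load 280/300]
  150 → disc 3 (new)  [load 150/300]
  290 → disc 4 (new)  [load 290/300]
  290 → disc 5 (new)  [load 290/300]
  70 → disc 2  [load 280/300]
  170 → disc 6 (new)  [load 170/300]
  200 → disc 7 (new)  [load 200/300]
  60 → disc 3  [load 210/300]
  200 → disc 8 (new)  [load 200/300]
  240 → disc 9 (new)  [load 240/300]
9 discs opened.

9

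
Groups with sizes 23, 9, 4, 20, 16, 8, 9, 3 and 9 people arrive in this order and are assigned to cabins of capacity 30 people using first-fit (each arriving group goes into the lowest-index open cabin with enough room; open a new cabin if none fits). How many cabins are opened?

  23 → cabin 1 (new)  [load 23/30]
  9 → cabin 2 (new)  [load 9/30]
  4 → cabin 1  [load 27/30]
  20 → cabin 2  [load 29/30]
  16 → cabin 3 (new)  [load 16/30]
  8 → cabin 3  [load 24/30]
  9 → cabin 4 (new)  [load 9/30]
  3 → cabin 1  [load 30/30]
  9 → cabin 4  [load 18/30]
4 cabins opened.

4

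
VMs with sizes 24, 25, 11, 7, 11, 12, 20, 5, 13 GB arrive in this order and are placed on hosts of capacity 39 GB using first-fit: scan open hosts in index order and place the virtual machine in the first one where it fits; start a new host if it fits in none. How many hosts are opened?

  24 → host 1 (new)  [load 24/39]
  25 → host 2 (new)  [load 25/39]
  11 → host 1  [load 35/39]
  7 → host 2  [load 32/39]
  11 → host 3 (new)  [load 11/39]
  12 → host 3  [load 23/39]
  20 → host 4 (new)  [load 20/39]
  5 → host 2  [load 37/39]
  13 → host 3  [load 36/39]
4 hosts opened.

4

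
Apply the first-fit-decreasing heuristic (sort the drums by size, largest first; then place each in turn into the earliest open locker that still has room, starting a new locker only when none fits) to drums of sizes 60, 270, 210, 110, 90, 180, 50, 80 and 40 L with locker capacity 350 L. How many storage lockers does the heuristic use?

Sorted descending: 270, 210, 180, 110, 90, 80, 60, 50, 40.
  270 → locker 1 (new)  [load 270/350]
  210 → locker 2 (new)  [load 210/350]
  180 → locker 3 (new)  [load 180/350]
  110 → locker 2  [load 320/350]
  90 → locker 3  [load 270/350]
  80 → locker 1  [load 350/350]
  60 → locker 3  [load 330/350]
  50 → locker 4 (new)  [load 50/350]
  40 → locker 4  [load 90/350]
4 storage lockers opened.

4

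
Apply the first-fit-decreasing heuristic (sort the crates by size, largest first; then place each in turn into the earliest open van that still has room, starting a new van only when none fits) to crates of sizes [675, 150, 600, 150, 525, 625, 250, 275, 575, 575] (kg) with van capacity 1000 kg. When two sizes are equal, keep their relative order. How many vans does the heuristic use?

Sorted descending: 675, 625, 600, 575, 575, 525, 275, 250, 150, 150.
  675 → van 1 (new)  [load 675/1000]
  625 → van 2 (new)  [load 625/1000]
  600 → van 3 (new)  [load 600/1000]
  575 → van 4 (new)  [load 575/1000]
  575 → van 5 (new)  [load 575/1000]
  525 → van 6 (new)  [load 525/1000]
  275 → van 1  [load 950/1000]
  250 → van 2  [load 875/1000]
  150 → van 3  [load 750/1000]
  150 → van 3  [load 900/1000]
6 vans opened.

6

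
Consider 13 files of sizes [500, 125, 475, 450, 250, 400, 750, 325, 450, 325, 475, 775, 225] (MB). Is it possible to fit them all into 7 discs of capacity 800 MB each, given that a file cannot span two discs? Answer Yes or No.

Total = 5525 MB; ⌈5525/800⌉ = 7.
The bound of 7 does not rule out 7, but exhaustive search shows no assignment into 7 discs of capacity 800 MB exists — the minimum is 8.

No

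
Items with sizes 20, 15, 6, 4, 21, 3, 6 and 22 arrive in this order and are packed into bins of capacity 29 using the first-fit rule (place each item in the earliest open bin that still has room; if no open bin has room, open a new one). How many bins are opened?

  20 → bin 1 (new)  [load 20/29]
  15 → bin 2 (new)  [load 15/29]
  6 → bin 1  [load 26/29]
  4 → bin 2  [load 19/29]
  21 → bin 3 (new)  [load 21/29]
  3 → bin 1  [load 29/29]
  6 → bin 2  [load 25/29]
  22 → bin 4 (new)  [load 22/29]
4 bins opened.

4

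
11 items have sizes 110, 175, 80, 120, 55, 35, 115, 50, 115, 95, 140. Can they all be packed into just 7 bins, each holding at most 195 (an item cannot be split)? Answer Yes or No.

A valid assignment using 7 bins:
  bin 1: 175 = 175
  bin 2: 140 + 55 = 195
  bin 3: 120 + 50 = 170
  bin 4: 115 + 80 = 195
  bin 5: 115 + 35 = 150
  bin 6: 110 = 110
  bin 7: 95 = 95
Every load is within 195, so 7 bins suffice.

Yes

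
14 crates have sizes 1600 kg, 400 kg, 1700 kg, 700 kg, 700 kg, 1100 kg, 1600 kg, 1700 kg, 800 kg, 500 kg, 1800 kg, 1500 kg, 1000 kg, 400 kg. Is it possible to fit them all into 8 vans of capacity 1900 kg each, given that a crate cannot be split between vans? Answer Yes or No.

No

Total = 15500 kg; ⌈15500/1900⌉ = 9.
At least 9 vans are required, but only 8 are allowed.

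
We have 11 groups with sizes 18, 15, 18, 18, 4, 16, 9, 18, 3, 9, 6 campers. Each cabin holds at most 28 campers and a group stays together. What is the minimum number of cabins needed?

6

Total = 18 + 18 + 18 + 18 + 16 + 15 + 9 + 9 + 6 + 4 + 3 = 134 campers.
Lower bound: ⌈134/28⌉ = 5 cabins.
Also, 6 groups each exceed 14 campers, and no two of those can share a cabin, so at least 6 cabins are needed.
A packing using 6 cabins:
  cabin 1: 18 + 9 = 27
  cabin 2: 18 + 9 = 27
  cabin 3: 18 + 6 + 4 = 28
  cabin 4: 18 + 3 = 21
  cabin 5: 16 = 16
  cabin 6: 15 = 15
This matches the lower bound, so 6 is optimal.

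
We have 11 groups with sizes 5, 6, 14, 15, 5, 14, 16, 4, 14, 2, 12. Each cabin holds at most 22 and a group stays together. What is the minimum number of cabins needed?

6

Total = 16 + 15 + 14 + 14 + 14 + 12 + 6 + 5 + 5 + 4 + 2 = 107.
Lower bound: ⌈107/22⌉ = 5 cabins.
Also, 6 groups each exceed 11, and no two of those can share a cabin, so at least 6 cabins are needed.
A packing using 6 cabins:
  cabin 1: 16 + 6 = 22
  cabin 2: 15 + 5 + 2 = 22
  cabin 3: 14 + 5 = 19
  cabin 4: 14 + 4 = 18
  cabin 5: 14 = 14
  cabin 6: 12 = 12
This matches the lower bound, so 6 is optimal.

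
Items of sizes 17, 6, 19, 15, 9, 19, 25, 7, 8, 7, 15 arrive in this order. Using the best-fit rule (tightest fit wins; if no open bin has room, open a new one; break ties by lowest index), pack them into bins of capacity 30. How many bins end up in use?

6

  17 → bin 1 (new)  [load 17/30]
  6 → bin 1  [load 23/30]
  19 → bin 2 (new)  [load 19/30]
  15 → bin 3 (new)  [load 15/30]
  9 → bin 2  [load 28/30]
  19 → bin 4 (new)  [load 19/30]
  25 → bin 5 (new)  [load 25/30]
  7 → bin 1  [load 30/30]
  8 → bin 4  [load 27/30]
  7 → bin 3  [load 22/30]
  15 → bin 6 (new)  [load 15/30]
6 bins opened.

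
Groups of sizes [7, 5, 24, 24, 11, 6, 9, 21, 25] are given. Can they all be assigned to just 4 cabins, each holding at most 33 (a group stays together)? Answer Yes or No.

No

Total = 132; ⌈132/33⌉ = 4.
The bound of 4 does not rule out 4, but exhaustive search shows no assignment into 4 cabins of capacity 33 exists — the minimum is 5.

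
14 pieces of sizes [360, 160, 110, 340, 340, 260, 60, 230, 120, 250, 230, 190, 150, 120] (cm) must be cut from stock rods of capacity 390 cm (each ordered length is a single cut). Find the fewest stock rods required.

Total = 360 + 340 + 340 + 260 + 250 + 230 + 230 + 190 + 160 + 150 + 120 + 120 + 110 + 60 = 2920 cm.
Lower bound: ⌈2920/390⌉ = 8 stock rods.
A packing using 8 stock rods:
  stock rod 1: 360 = 360
  stock rod 2: 340 = 340
  stock rod 3: 340 = 340
  stock rod 4: 260 + 120 = 380
  stock rod 5: 250 + 120 = 370
  stock rod 6: 230 + 160 = 390
  stock rod 7: 230 + 150 = 380
  stock rod 8: 190 + 110 + 60 = 360
This matches the lower bound, so 8 is optimal.

8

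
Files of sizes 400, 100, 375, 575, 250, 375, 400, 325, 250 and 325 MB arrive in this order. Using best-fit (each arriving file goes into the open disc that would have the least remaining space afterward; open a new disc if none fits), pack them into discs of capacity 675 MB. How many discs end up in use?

6

  400 → disc 1 (new)  [load 400/675]
  100 → disc 1  [load 500/675]
  375 → disc 2 (new)  [load 375/675]
  575 → disc 3 (new)  [load 575/675]
  250 → disc 2  [load 625/675]
  375 → disc 4 (new)  [load 375/675]
  400 → disc 5 (new)  [load 400/675]
  325 → disc 6 (new)  [load 325/675]
  250 → disc 5  [load 650/675]
  325 → disc 6  [load 650/675]
6 discs opened.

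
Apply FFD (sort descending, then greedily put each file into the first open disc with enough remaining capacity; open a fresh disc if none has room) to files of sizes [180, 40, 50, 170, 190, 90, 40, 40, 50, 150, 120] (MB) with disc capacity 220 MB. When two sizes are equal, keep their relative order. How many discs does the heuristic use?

Sorted descending: 190, 180, 170, 150, 120, 90, 50, 50, 40, 40, 40.
  190 → disc 1 (new)  [load 190/220]
  180 → disc 2 (new)  [load 180/220]
  170 → disc 3 (new)  [load 170/220]
  150 → disc 4 (new)  [load 150/220]
  120 → disc 5 (new)  [load 120/220]
  90 → disc 5  [load 210/220]
  50 → disc 3  [load 220/220]
  50 → disc 4  [load 200/220]
  40 → disc 2  [load 220/220]
  40 → disc 6 (new)  [load 40/220]
  40 → disc 6  [load 80/220]
6 discs opened.

6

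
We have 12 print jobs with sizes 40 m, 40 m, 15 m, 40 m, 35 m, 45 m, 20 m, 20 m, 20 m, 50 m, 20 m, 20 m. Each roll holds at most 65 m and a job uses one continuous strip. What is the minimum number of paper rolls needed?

Total = 50 + 45 + 40 + 40 + 40 + 35 + 20 + 20 + 20 + 20 + 20 + 15 = 365 m.
Lower bound: ⌈365/65⌉ = 6 paper rolls.
A packing using 6 paper rolls:
  roll 1: 50 + 15 = 65
  roll 2: 45 + 20 = 65
  roll 3: 40 + 20 = 60
  roll 4: 40 + 20 = 60
  roll 5: 40 + 20 = 60
  roll 6: 35 + 20 = 55
This matches the lower bound, so 6 is optimal.

6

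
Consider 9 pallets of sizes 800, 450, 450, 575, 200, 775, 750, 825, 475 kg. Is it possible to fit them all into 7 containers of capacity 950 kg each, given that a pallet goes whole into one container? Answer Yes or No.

Yes

A valid assignment using 7 containers:
  container 1: 825 = 825
  container 2: 800 = 800
  container 3: 775 = 775
  container 4: 750 + 200 = 950
  container 5: 575 = 575
  container 6: 475 + 450 = 925
  container 7: 450 = 450
Every load is within 950 kg, so 7 containers suffice.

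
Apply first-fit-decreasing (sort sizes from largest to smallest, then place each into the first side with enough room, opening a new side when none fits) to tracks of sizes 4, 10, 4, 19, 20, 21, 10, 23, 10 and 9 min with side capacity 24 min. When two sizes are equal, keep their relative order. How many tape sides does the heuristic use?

6

Sorted descending: 23, 21, 20, 19, 10, 10, 10, 9, 4, 4.
  23 → side 1 (new)  [load 23/24]
  21 → side 2 (new)  [load 21/24]
  20 → side 3 (new)  [load 20/24]
  19 → side 4 (new)  [load 19/24]
  10 → side 5 (new)  [load 10/24]
  10 → side 5  [load 20/24]
  10 → side 6 (new)  [load 10/24]
  9 → side 6  [load 19/24]
  4 → side 3  [load 24/24]
  4 → side 4  [load 23/24]
6 tape sides opened.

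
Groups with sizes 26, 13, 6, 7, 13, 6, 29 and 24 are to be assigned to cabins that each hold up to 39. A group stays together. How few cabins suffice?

4

Total = 29 + 26 + 24 + 13 + 13 + 7 + 6 + 6 = 124.
Lower bound: ⌈124/39⌉ = 4 cabins.
A packing using 4 cabins:
  cabin 1: 29 + 7 = 36
  cabin 2: 26 + 13 = 39
  cabin 3: 24 + 13 = 37
  cabin 4: 6 + 6 = 12
This matches the lower bound, so 4 is optimal.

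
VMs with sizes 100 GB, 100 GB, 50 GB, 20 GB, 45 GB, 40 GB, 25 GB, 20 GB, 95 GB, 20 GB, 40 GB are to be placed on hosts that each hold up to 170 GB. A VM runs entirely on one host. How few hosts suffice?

Total = 100 + 100 + 95 + 50 + 45 + 40 + 40 + 25 + 20 + 20 + 20 = 555 GB.
Lower bound: ⌈555/170⌉ = 4 hosts.
A packing using 4 hosts:
  host 1: 100 + 50 + 20 = 170
  host 2: 100 + 45 + 25 = 170
  host 3: 95 + 40 + 20 = 155
  host 4: 40 + 20 = 60
This matches the lower bound, so 4 is optimal.

4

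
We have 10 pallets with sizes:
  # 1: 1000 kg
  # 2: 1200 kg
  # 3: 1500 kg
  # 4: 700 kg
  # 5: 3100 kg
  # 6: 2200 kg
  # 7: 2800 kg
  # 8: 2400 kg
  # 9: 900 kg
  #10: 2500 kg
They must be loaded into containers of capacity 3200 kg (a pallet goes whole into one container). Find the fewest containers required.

7

Total = 3100 + 2800 + 2500 + 2400 + 2200 + 1500 + 1200 + 1000 + 900 + 700 = 18300 kg.
Lower bound: ⌈18300/3200⌉ = 6 containers.
A packing using 7 containers:
  container 1: 3100 = 3100
  container 2: 2800 = 2800
  container 3: 2500 + 700 = 3200
  container 4: 2400 = 2400
  container 5: 2200 + 1000 = 3200
  container 6: 1500 + 1200 = 2700
  container 7: 900 = 900
No arrangement into 6 containers stays within capacity, so 7 is optimal.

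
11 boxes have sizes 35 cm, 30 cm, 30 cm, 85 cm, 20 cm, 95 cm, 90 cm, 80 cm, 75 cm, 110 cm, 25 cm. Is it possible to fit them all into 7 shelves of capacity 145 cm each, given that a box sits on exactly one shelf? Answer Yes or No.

Yes

A valid assignment using 6 shelves:
  shelf 1: 110 + 35 = 145
  shelf 2: 95 + 30 + 20 = 145
  shelf 3: 90 + 30 + 25 = 145
  shelf 4: 85 = 85
  shelf 5: 80 = 80
  shelf 6: 75 = 75
That uses only 6 ≤ 7, so 7 shelves are enough.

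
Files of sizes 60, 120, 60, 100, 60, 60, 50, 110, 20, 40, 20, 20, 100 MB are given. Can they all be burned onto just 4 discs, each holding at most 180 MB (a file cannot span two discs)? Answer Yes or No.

No

Total = 820 MB; ⌈820/180⌉ = 5.
At least 5 discs are required, but only 4 are allowed.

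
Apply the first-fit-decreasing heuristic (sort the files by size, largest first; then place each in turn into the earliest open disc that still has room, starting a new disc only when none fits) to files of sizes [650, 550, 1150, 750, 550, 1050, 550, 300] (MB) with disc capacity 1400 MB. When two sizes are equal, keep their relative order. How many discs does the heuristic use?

5

Sorted descending: 1150, 1050, 750, 650, 550, 550, 550, 300.
  1150 → disc 1 (new)  [load 1150/1400]
  1050 → disc 2 (new)  [load 1050/1400]
  750 → disc 3 (new)  [load 750/1400]
  650 → disc 3  [load 1400/1400]
  550 → disc 4 (new)  [load 550/1400]
  550 → disc 4  [load 1100/1400]
  550 → disc 5 (new)  [load 550/1400]
  300 → disc 2  [load 1350/1400]
5 discs opened.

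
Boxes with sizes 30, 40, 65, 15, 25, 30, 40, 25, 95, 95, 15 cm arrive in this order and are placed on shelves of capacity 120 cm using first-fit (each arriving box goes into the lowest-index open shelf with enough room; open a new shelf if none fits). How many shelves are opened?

5

  30 → shelf 1 (new)  [load 30/120]
  40 → shelf 1  [load 70/120]
  65 → shelf 2 (new)  [load 65/120]
  15 → shelf 1  [load 85/120]
  25 → shelf 1  [load 110/120]
  30 → shelf 2  [load 95/120]
  40 → shelf 3 (new)  [load 40/120]
  25 → shelf 2  [load 120/120]
  95 → shelf 4 (new)  [load 95/120]
  95 → shelf 5 (new)  [load 95/120]
  15 → shelf 3  [load 55/120]
5 shelves opened.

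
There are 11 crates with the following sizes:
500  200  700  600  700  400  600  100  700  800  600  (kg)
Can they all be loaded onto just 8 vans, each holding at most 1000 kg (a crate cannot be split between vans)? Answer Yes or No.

A valid assignment using 8 vans:
  van 1: 800 + 200 = 1000
  van 2: 700 + 100 = 800
  van 3: 700 = 700
  van 4: 700 = 700
  van 5: 600 + 400 = 1000
  van 6: 600 = 600
  van 7: 600 = 600
  van 8: 500 = 500
Every load is within 1000 kg, so 8 vans suffice.

Yes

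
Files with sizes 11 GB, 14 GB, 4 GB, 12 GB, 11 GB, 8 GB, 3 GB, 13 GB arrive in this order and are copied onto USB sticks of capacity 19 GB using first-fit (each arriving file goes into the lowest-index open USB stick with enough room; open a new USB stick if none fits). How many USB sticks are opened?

  11 → USB stick 1 (new)  [load 11/19]
  14 → USB stick 2 (new)  [load 14/19]
  4 → USB stick 1  [load 15/19]
  12 → USB stick 3 (new)  [load 12/19]
  11 → USB stick 4 (new)  [load 11/19]
  8 → USB stick 4  [load 19/19]
  3 → USB stick 1  [load 18/19]
  13 → USB stick 5 (new)  [load 13/19]
5 USB sticks opened.

5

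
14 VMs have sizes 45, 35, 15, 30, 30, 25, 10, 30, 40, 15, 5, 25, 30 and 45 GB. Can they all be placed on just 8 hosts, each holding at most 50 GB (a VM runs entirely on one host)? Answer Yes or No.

No

Total = 380 GB; ⌈380/50⌉ = 8.
The bound of 8 does not rule out 8, but exhaustive search shows no assignment into 8 hosts of capacity 50 GB exists — the minimum is 9.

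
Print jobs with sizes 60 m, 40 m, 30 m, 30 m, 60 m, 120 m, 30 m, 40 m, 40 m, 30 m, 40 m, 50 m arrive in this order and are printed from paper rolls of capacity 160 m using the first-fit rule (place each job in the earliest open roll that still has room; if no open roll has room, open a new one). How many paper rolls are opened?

4

  60 → roll 1 (new)  [load 60/160]
  40 → roll 1  [load 100/160]
  30 → roll 1  [load 130/160]
  30 → roll 1  [load 160/160]
  60 → roll 2 (new)  [load 60/160]
  120 → roll 3 (new)  [load 120/160]
  30 → roll 2  [load 90/160]
  40 → roll 2  [load 130/160]
  40 → roll 3  [load 160/160]
  30 → roll 2  [load 160/160]
  40 → roll 4 (new)  [load 40/160]
  50 → roll 4  [load 90/160]
4 paper rolls opened.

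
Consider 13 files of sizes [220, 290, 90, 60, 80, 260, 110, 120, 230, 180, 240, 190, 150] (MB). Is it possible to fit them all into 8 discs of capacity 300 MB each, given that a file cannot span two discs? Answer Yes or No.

A valid assignment using 8 discs:
  disc 1: 290 = 290
  disc 2: 260 = 260
  disc 3: 240 + 60 = 300
  disc 4: 230 = 230
  disc 5: 220 + 80 = 300
  disc 6: 190 + 110 = 300
  disc 7: 180 + 120 = 300
  disc 8: 150 + 90 = 240
Every load is within 300 MB, so 8 discs suffice.

Yes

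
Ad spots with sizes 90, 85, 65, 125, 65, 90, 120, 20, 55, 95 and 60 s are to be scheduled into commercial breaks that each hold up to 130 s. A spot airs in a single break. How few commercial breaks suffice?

8

Total = 125 + 120 + 95 + 90 + 90 + 85 + 65 + 65 + 60 + 55 + 20 = 870 s.
Lower bound: ⌈870/130⌉ = 7 commercial breaks.
A packing using 8 commercial breaks:
  break 1: 125 = 125
  break 2: 120 = 120
  break 3: 95 + 20 = 115
  break 4: 90 = 90
  break 5: 90 = 90
  break 6: 85 = 85
  break 7: 65 + 65 = 130
  break 8: 60 + 55 = 115
No arrangement into 7 commercial breaks stays within capacity, so 8 is optimal.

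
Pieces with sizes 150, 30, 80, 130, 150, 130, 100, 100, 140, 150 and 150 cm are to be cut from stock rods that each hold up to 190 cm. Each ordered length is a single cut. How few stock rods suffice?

Total = 150 + 150 + 150 + 150 + 140 + 130 + 130 + 100 + 100 + 80 + 30 = 1310 cm.
Lower bound: ⌈1310/190⌉ = 7 stock rods.
Also, 9 pieces each exceed 95 cm, and no two of those can share a stock rod, so at least 9 stock rods are needed.
A packing using 9 stock rods:
  stock rod 1: 150 + 30 = 180
  stock rod 2: 150 = 150
  stock rod 3: 150 = 150
  stock rod 4: 150 = 150
  stock rod 5: 140 = 140
  stock rod 6: 130 = 130
  stock rod 7: 130 = 130
  stock rod 8: 100 + 80 = 180
  stock rod 9: 100 = 100
This matches the lower bound, so 9 is optimal.

9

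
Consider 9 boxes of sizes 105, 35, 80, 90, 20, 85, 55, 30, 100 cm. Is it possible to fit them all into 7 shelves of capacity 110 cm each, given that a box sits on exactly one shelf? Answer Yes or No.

A valid assignment using 6 shelves:
  shelf 1: 105 = 105
  shelf 2: 100 = 100
  shelf 3: 90 + 20 = 110
  shelf 4: 85 = 85
  shelf 5: 80 + 30 = 110
  shelf 6: 55 + 35 = 90
That uses only 6 ≤ 7, so 7 shelves are enough.

Yes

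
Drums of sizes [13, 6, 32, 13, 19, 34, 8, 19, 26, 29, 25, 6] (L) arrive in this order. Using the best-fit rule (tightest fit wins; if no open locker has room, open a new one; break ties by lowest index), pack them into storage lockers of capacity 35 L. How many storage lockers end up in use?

  13 → locker 1 (new)  [load 13/35]
  6 → locker 1  [load 19/35]
  32 → locker 2 (new)  [load 32/35]
  13 → locker 1  [load 32/35]
  19 → locker 3 (new)  [load 19/35]
  34 → locker 4 (new)  [load 34/35]
  8 → locker 3  [load 27/35]
  19 → locker 5 (new)  [load 19/35]
  26 → locker 6 (new)  [load 26/35]
  29 → locker 7 (new)  [load 29/35]
  25 → locker 8 (new)  [load 25/35]
  6 → locker 7  [load 35/35]
8 storage lockers opened.

8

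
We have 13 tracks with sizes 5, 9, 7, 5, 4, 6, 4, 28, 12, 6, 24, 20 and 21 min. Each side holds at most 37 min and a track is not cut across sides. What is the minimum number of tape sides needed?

Total = 28 + 24 + 21 + 20 + 12 + 9 + 7 + 6 + 6 + 5 + 5 + 4 + 4 = 151 min.
Lower bound: ⌈151/37⌉ = 5 tape sides.
A packing using 5 tape sides:
  side 1: 28 + 9 = 37
  side 2: 24 + 12 = 36
  side 3: 21 + 7 + 6 = 34
  side 4: 20 + 6 + 5 + 5 = 36
  side 5: 4 + 4 = 8
This matches the lower bound, so 5 is optimal.

5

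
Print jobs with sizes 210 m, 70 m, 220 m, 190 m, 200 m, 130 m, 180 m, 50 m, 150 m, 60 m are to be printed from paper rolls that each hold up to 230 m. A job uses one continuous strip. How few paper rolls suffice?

Total = 220 + 210 + 200 + 190 + 180 + 150 + 130 + 70 + 60 + 50 = 1460 m.
Lower bound: ⌈1460/230⌉ = 7 paper rolls.
A packing using 7 paper rolls:
  roll 1: 220 = 220
  roll 2: 210 = 210
  roll 3: 200 = 200
  roll 4: 190 = 190
  roll 5: 180 + 50 = 230
  roll 6: 150 + 70 = 220
  roll 7: 130 + 60 = 190
This matches the lower bound, so 7 is optimal.

7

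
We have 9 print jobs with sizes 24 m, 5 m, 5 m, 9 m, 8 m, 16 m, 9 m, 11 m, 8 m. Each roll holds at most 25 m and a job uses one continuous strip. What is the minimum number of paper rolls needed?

Total = 24 + 16 + 11 + 9 + 9 + 8 + 8 + 5 + 5 = 95 m.
Lower bound: ⌈95/25⌉ = 4 paper rolls.
A packing using 4 paper rolls:
  roll 1: 24 = 24
  roll 2: 16 + 9 = 25
  roll 3: 11 + 9 + 5 = 25
  roll 4: 8 + 8 + 5 = 21
This matches the lower bound, so 4 is optimal.

4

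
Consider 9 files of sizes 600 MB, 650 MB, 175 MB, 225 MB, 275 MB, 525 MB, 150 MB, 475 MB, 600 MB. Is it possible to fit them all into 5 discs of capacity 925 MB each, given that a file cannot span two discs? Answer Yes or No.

A valid assignment using 5 discs:
  disc 1: 650 + 275 = 925
  disc 2: 600 + 225 = 825
  disc 3: 600 + 175 + 150 = 925
  disc 4: 525 = 525
  disc 5: 475 = 475
Every load is within 925 MB, so 5 discs suffice.

Yes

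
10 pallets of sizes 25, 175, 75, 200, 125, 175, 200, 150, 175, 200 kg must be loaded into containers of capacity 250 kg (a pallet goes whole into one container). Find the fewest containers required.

Total = 200 + 200 + 200 + 175 + 175 + 175 + 150 + 125 + 75 + 25 = 1500 kg.
Lower bound: ⌈1500/250⌉ = 6 containers.
Also, 7 pallets each exceed 125 kg, and no two of those can share a container, so at least 7 containers are needed.
A packing using 8 containers:
  container 1: 200 + 25 = 225
  container 2: 200 = 200
  container 3: 200 = 200
  container 4: 175 + 75 = 250
  container 5: 175 = 175
  container 6: 175 = 175
  container 7: 150 = 150
  container 8: 125 = 125
No arrangement into 7 containers stays within capacity, so 8 is optimal.

8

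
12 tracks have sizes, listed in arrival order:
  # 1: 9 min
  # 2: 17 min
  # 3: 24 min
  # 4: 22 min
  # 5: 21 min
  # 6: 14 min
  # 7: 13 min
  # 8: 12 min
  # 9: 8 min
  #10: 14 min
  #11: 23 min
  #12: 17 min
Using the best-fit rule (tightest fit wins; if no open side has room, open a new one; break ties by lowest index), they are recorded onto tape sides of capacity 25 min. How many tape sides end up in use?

  9 → side 1 (new)  [load 9/25]
  17 → side 2 (new)  [load 17/25]
  24 → side 3 (new)  [load 24/25]
  22 → side 4 (new)  [load 22/25]
  21 → side 5 (new)  [load 21/25]
  14 → side 1  [load 23/25]
  13 → side 6 (new)  [load 13/25]
  12 → side 6  [load 25/25]
  8 → side 2  [load 25/25]
  14 → side 7 (new)  [load 14/25]
  23 → side 8 (new)  [load 23/25]
  17 → side 9 (new)  [load 17/25]
9 tape sides opened.

9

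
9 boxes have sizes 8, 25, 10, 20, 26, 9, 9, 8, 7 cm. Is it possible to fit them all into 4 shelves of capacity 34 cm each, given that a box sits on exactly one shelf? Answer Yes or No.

Yes

A valid assignment using 4 shelves:
  shelf 1: 26 + 8 = 34
  shelf 2: 25 + 9 = 34
  shelf 3: 20 + 10 = 30
  shelf 4: 9 + 8 + 7 = 24
Every load is within 34 cm, so 4 shelves suffice.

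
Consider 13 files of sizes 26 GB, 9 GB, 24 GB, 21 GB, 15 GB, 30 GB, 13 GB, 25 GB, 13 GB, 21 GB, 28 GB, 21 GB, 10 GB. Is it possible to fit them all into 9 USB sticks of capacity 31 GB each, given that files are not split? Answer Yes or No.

Total = 256 GB; ⌈256/31⌉ = 9.
The bound of 9 does not rule out 9, but exhaustive search shows no assignment into 9 USB sticks of capacity 31 GB exists — the minimum is 10.

No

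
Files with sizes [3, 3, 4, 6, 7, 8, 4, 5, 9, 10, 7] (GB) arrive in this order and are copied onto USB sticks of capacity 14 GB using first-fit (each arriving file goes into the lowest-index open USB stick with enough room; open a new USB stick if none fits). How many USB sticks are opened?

6

  3 → USB stick 1 (new)  [load 3/14]
  3 → USB stick 1  [load 6/14]
  4 → USB stick 1  [load 10/14]
  6 → USB stick 2 (new)  [load 6/14]
  7 → USB stick 2  [load 13/14]
  8 → USB stick 3 (new)  [load 8/14]
  4 → USB stick 1  [load 14/14]
  5 → USB stick 3  [load 13/14]
  9 → USB stick 4 (new)  [load 9/14]
  10 → USB stick 5 (new)  [load 10/14]
  7 → USB stick 6 (new)  [load 7/14]
6 USB sticks opened.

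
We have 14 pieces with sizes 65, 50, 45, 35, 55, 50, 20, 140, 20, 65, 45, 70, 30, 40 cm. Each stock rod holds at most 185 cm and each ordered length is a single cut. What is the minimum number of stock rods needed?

Total = 140 + 70 + 65 + 65 + 55 + 50 + 50 + 45 + 45 + 40 + 35 + 30 + 20 + 20 = 730 cm.
Lower bound: ⌈730/185⌉ = 4 stock rods.
A packing using 4 stock rods:
  stock rod 1: 140 + 45 = 185
  stock rod 2: 70 + 65 + 50 = 185
  stock rod 3: 65 + 55 + 45 + 20 = 185
  stock rod 4: 50 + 40 + 35 + 30 + 20 = 175
This matches the lower bound, so 4 is optimal.

4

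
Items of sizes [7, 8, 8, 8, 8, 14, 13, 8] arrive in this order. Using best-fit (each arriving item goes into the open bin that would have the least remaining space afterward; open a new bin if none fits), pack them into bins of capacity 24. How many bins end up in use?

  7 → bin 1 (new)  [load 7/24]
  8 → bin 1  [load 15/24]
  8 → bin 1  [load 23/24]
  8 → bin 2 (new)  [load 8/24]
  8 → bin 2  [load 16/24]
  14 → bin 3 (new)  [load 14/24]
  13 → bin 4 (new)  [load 13/24]
  8 → bin 2  [load 24/24]
4 bins opened.

4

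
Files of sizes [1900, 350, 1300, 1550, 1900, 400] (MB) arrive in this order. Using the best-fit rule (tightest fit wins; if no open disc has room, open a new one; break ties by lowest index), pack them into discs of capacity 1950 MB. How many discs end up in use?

  1900 → disc 1 (new)  [load 1900/1950]
  350 → disc 2 (new)  [load 350/1950]
  1300 → disc 2  [load 1650/1950]
  1550 → disc 3 (new)  [load 1550/1950]
  1900 → disc 4 (new)  [load 1900/1950]
  400 → disc 3  [load 1950/1950]
4 discs opened.

4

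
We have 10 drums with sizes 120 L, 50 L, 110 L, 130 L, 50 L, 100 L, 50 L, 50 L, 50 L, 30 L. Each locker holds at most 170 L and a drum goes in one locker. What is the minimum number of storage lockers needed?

5

Total = 130 + 120 + 110 + 100 + 50 + 50 + 50 + 50 + 50 + 30 = 740 L.
Lower bound: ⌈740/170⌉ = 5 storage lockers.
A packing using 5 storage lockers:
  locker 1: 130 + 30 = 160
  locker 2: 120 + 50 = 170
  locker 3: 110 + 50 = 160
  locker 4: 100 + 50 = 150
  locker 5: 50 + 50 = 100
This matches the lower bound, so 5 is optimal.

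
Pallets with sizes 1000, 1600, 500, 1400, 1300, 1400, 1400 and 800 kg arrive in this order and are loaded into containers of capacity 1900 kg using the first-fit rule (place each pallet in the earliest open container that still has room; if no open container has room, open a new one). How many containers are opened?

  1000 → container 1 (new)  [load 1000/1900]
  1600 → container 2 (new)  [load 1600/1900]
  500 → container 1  [load 1500/1900]
  1400 → container 3 (new)  [load 1400/1900]
  1300 → container 4 (new)  [load 1300/1900]
  1400 → container 5 (new)  [load 1400/1900]
  1400 → container 6 (new)  [load 1400/1900]
  800 → container 7 (new)  [load 800/1900]
7 containers opened.

7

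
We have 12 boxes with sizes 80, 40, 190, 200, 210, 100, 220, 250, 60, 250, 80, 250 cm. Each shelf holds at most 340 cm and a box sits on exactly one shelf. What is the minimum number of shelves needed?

7

Total = 250 + 250 + 250 + 220 + 210 + 200 + 190 + 100 + 80 + 80 + 60 + 40 = 1930 cm.
Lower bound: ⌈1930/340⌉ = 6 shelves.
Also, 7 boxes each exceed 170 cm, and no two of those can share a shelf, so at least 7 shelves are needed.
A packing using 7 shelves:
  shelf 1: 250 + 80 = 330
  shelf 2: 250 + 80 = 330
  shelf 3: 250 + 60 = 310
  shelf 4: 220 + 100 = 320
  shelf 5: 210 + 40 = 250
  shelf 6: 200 = 200
  shelf 7: 190 = 190
This matches the lower bound, so 7 is optimal.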